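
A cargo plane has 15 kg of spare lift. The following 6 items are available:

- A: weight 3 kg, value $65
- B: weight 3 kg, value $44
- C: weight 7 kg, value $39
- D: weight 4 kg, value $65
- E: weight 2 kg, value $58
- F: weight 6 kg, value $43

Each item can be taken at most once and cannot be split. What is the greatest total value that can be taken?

$232

Check high-value combinations within 15 kg:
- A+B+D+E: weight 3+3+4+2=12, value 65+44+65+58=232
- A+D+E+F: weight 3+4+2+6=15, value 65+65+58+43=231
- A+B+E+F: weight 3+3+2+6=14, value 65+44+58+43=210
- B+D+E+F: weight 3+4+2+6=15, value 44+65+58+43=210
- A+B+C+E: weight 3+3+7+2=15, value 65+44+39+58=206
Best: $232.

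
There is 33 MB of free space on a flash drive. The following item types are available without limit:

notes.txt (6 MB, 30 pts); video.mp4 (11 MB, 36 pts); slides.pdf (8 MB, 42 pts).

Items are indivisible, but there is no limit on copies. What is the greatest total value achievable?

168 pts

Best value-per-unit is slides.pdf at 42/8, and filling with it alone uses size 4×8=32. No mix of the others beats 4×42 = 168.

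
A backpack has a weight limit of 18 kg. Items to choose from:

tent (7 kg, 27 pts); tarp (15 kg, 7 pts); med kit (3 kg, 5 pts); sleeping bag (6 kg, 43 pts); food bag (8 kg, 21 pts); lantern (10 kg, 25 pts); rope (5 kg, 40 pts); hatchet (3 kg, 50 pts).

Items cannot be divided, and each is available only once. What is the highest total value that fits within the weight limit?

This is a 0/1 knapsack; check combinations near the capacity.
- med kit+sleeping bag+rope+hatchet: weight 3+6+5+3=17, value 5+43+40+50=138
- sleeping bag+rope+hatchet: weight 6+5+3=14, value 43+40+50=133
- tent+med kit+rope+hatchet: weight 7+3+5+3=18, value 27+5+40+50=122
- tent+sleeping bag+hatchet: weight 7+6+3=16, value 27+43+50=120
Best: 138 pts.

138 pts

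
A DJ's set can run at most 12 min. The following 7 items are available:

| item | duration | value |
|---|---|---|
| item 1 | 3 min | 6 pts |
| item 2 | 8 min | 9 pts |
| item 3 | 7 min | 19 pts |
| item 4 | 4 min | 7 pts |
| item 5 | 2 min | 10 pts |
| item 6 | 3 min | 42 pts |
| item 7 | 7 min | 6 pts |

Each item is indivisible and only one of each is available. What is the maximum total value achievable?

71 pts

Check high-value combinations within 12 min:
- item 3+item 5+item 6: duration 7+2+3=12, value 19+10+42=71
- item 1+item 4+item 5+item 6: duration 3+4+2+3=12, value 6+7+10+42=65
- item 3+item 6: duration 7+3=10, value 19+42=61
- item 4+item 5+item 6: duration 4+2+3=9, value 7+10+42=59
Best: 71 pts.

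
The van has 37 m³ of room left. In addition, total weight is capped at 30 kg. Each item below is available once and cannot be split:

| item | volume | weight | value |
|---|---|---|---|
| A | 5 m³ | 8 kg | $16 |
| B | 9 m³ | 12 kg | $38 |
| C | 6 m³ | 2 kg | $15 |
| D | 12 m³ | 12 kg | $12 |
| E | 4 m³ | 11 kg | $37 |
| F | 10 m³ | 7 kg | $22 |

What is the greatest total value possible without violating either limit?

Feasible sets respecting both limits:
- B+E+F: volume 23, weight 30, value 97
- A+B+C+F: volume 30, weight 29, value 91
- B+C+E: volume 19, weight 25, value 90
- A+C+E+F: volume 25, weight 28, value 90
Best: $97.

$97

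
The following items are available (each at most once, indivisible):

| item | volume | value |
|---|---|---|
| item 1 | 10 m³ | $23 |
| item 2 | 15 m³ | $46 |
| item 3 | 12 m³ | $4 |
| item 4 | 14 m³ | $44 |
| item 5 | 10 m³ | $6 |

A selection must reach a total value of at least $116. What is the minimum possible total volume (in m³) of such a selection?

Subsets with value ≥ 116, sorted by total volume:
- item 1+item 2+item 4+item 5: volume 49, value 119
- item 1+item 2+item 3+item 4: volume 51, value 117
- item 1+item 2+item 3+item 4+item 5: volume 61, value 123
Minimum volume: 49 m³.

49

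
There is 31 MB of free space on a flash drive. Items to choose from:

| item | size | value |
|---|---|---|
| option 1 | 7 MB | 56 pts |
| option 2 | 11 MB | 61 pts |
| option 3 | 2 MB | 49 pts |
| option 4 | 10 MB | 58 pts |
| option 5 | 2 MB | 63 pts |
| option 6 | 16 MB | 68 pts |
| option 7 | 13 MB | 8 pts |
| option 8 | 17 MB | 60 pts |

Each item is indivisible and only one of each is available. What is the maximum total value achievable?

241 pts

Check high-value combinations within 31 MB:
- option 2+option 3+option 5+option 6: size 11+2+2+16=31, value 61+49+63+68=241
- option 1+option 2+option 4+option 5: size 7+11+10+2=30, value 56+61+58+63=238
- option 3+option 4+option 5+option 6: size 2+10+2+16=30, value 49+58+63+68=238
- option 1+option 3+option 5+option 6: size 7+2+2+16=27, value 56+49+63+68=236
Best: 241 pts.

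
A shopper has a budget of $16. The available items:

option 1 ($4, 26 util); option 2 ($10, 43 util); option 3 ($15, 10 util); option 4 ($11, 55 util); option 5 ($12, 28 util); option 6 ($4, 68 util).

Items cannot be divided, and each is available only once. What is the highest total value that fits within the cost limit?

123 util

Check high-value combinations within $16:
- option 4+option 6: cost 11+4=15, value 55+68=123
- option 2+option 6: cost 10+4=14, value 43+68=111
- option 5+option 6: cost 12+4=16, value 28+68=96
Best: 123 util.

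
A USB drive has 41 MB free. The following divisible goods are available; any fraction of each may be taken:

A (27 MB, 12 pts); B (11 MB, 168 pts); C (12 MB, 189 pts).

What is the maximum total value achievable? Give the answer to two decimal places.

365.00

Take in order of value per unit:
- C (189/12 per unit): all 12 → value 189, running total 189.00
- B (168/11 per unit): all 11 → value 168, running total 357.00
- A (12/27 per unit): 18 of 27 → value 18×12/27 = 8.0000, running total 365.00
Total 365.00.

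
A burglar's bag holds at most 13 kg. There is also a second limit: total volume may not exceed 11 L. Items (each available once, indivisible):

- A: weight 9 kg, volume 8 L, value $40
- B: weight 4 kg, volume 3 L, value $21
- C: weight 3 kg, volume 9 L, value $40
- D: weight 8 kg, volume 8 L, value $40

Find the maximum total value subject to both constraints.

Feasible sets respecting both limits:
- A+B: weight 13, volume 11, value 61
- B+D: weight 12, volume 11, value 61
- A: weight 9, volume 8, value 40
Best: $61.

$61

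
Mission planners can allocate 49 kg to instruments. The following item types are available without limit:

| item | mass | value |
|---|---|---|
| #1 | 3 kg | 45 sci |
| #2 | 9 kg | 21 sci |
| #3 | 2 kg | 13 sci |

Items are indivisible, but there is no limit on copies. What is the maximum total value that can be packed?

Best value-per-unit is #1 at 45/3, and filling with it alone uses mass 16×3=48. No mix of the others beats 16×45 = 720.

720 sci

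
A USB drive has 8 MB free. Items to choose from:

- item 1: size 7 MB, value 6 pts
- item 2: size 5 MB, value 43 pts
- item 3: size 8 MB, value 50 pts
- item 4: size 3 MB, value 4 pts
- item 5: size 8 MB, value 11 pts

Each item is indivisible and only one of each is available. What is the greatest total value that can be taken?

Check high-value combinations within 8 MB:
- item 3: size 8, value 50
- item 2+item 4: size 5+3=8, value 43+4=47
- item 2: size 5, value 43
Best: 50 pts.

50 pts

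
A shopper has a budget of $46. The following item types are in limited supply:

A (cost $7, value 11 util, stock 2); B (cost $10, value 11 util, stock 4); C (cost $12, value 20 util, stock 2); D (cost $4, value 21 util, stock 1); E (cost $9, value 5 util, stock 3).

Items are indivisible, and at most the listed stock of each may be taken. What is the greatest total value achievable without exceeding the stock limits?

83 util

Best selections within cost 46 and stock limits:
- 2×A + 2×C + 1×D: cost 42, value 83
- 1×A + 1×B + 2×C + 1×D: cost 45, value 83
- 1×A + 2×C + 1×D + 1×E: cost 44, value 77
Best: 83 util.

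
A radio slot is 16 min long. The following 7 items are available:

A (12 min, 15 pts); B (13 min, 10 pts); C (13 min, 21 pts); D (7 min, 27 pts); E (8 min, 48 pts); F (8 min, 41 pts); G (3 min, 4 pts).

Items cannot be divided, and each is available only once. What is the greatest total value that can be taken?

Check high-value combinations within 16 min:
- E+F: duration 8+8=16, value 48+41=89
- D+E: duration 7+8=15, value 27+48=75
- D+F: duration 7+8=15, value 27+41=68
- E+G: duration 8+3=11, value 48+4=52
- E: duration 8, value 48
Best: 89 pts.

89 pts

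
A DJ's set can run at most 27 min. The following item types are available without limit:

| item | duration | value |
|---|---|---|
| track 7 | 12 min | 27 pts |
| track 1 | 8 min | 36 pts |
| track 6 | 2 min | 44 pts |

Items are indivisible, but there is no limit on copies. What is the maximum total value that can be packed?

Best value-per-unit is track 6 at 44/2, and filling with it alone uses duration 13×2=26. No mix of the others beats 13×44 = 572.

572 pts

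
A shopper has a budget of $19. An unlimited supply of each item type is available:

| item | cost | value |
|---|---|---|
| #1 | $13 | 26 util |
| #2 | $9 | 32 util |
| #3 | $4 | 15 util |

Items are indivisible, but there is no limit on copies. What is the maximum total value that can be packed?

Best value-per-unit is #3 at 15/4; filling with it alone gives 4×15 = 60.
Optimal mix: 2×#2 → cost 18, value 64.

64 util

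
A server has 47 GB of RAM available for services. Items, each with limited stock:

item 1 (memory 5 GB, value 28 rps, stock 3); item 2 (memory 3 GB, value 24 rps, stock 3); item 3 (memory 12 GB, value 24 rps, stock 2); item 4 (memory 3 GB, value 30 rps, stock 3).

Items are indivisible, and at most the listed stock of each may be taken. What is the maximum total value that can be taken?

Top feasible selections:
- 3×item 1 + 3×item 2 + 1×item 3 + 3×item 4: memory 45, value 270
- 3×item 1 + 3×item 2 + 3×item 4: memory 33, value 246
- 3×item 1 + 2×item 2 + 1×item 3 + 3×item 4: memory 42, value 246
Best: 270 rps.

270 rps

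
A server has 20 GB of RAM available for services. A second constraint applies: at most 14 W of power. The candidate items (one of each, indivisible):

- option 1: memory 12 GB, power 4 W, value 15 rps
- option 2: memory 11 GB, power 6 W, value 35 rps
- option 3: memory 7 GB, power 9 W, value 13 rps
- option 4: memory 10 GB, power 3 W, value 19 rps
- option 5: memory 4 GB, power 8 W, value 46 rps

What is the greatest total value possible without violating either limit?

81 rps

Feasible sets respecting both limits:
- option 2+option 5: memory 15, power 14, value 81
- option 4+option 5: memory 14, power 11, value 65
- option 1+option 5: memory 16, power 12, value 61
- option 5: memory 4, power 8, value 46
Best: 81 rps.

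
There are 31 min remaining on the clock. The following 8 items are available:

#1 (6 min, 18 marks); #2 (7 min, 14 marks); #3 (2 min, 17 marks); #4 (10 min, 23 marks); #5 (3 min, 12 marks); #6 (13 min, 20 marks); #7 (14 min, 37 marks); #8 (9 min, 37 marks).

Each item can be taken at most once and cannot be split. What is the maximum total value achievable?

109 marks

Check high-value combinations within 31 min:
- #1+#3+#7+#8: time 6+2+14+9=31, value 18+17+37+37=109
- #1+#3+#4+#5+#8: time 6+2+10+3+9=30, value 18+17+23+12+37=107
- #3+#5+#7+#8: time 2+3+14+9=28, value 17+12+37+37=103
- #2+#3+#4+#5+#8: time 7+2+10+3+9=31, value 14+17+23+12+37=103
Best: 109 marks.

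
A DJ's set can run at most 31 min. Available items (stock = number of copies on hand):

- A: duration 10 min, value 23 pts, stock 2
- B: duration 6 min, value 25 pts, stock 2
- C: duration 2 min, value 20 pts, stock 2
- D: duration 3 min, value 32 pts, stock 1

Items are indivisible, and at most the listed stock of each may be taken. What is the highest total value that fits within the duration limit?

Best selections within duration 31 and stock limits:
- 1×A + 2×B + 2×C + 1×D: duration 29, value 145
- 1×A + 2×B + 1×C + 1×D: duration 27, value 125
- 2×A + 1×B + 1×C + 1×D: duration 31, value 123
- 2×B + 2×C + 1×D: duration 19, value 122
Best: 145 pts.

145 pts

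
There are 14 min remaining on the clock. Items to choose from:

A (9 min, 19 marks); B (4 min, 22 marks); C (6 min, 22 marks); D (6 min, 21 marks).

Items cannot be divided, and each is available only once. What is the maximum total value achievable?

44 marks

Check high-value combinations within 14 min:
- B+C: time 4+6=10, value 22+22=44
- B+D: time 4+6=10, value 22+21=43
- C+D: time 6+6=12, value 22+21=43
- A+B: time 9+4=13, value 19+22=41
Best: 44 marks.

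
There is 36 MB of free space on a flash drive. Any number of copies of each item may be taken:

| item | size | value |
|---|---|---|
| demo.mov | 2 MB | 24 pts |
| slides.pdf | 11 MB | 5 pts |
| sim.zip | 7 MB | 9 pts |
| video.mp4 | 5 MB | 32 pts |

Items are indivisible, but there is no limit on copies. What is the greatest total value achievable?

Best value-per-unit is demo.mov at 24/2, and filling with it alone uses size 18×2=36. No mix of the others beats 18×24 = 432.

432 pts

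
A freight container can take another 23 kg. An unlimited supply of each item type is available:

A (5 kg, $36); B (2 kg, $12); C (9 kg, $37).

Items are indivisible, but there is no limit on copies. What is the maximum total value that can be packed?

$156

Best value-per-unit is A at 36/5; filling with it alone gives 4×36 = 144.
Optimal mix: 4×A + 1×B → weight 22, value 156.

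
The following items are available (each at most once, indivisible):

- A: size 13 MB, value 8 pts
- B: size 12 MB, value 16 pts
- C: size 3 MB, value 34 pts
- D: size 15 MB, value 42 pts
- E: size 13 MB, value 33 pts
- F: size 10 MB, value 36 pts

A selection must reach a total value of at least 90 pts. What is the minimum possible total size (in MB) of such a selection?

Subsets with value ≥ 90, sorted by total size:
- C+E+F: size 26, value 103
- C+D+F: size 28, value 112
Minimum size: 26 MB.

26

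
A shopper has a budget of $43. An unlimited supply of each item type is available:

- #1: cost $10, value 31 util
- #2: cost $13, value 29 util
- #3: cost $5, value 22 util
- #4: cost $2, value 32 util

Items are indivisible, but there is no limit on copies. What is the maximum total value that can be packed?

Best value-per-unit is #4 at 32/2, and filling with it alone uses cost 21×2=42. No mix of the others beats 21×32 = 672.

672 util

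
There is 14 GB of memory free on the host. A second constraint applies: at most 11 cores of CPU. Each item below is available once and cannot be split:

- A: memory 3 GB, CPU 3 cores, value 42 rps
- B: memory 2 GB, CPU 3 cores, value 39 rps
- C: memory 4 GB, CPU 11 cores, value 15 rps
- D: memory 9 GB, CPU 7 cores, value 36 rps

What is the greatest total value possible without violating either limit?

81 rps

Feasible sets respecting both limits:
- A+B: memory 5, CPU 6, value 81
- A+D: memory 12, CPU 10, value 78
- B+D: memory 11, CPU 10, value 75
Best: 81 rps.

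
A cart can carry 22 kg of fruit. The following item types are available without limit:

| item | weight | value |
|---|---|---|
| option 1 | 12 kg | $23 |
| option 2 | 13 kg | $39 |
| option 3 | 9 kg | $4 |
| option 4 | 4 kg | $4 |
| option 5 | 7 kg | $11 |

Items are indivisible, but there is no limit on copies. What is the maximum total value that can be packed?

Best value-per-unit is option 2 at 39/13; filling with it alone gives 1×39 = 39.
Optimal mix: 1×option 2 + 1×option 5 → weight 20, value 50.

$50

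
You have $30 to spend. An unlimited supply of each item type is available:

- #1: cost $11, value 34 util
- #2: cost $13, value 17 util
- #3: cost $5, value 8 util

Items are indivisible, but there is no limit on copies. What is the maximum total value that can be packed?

76 util

Best value-per-unit is #1 at 34/11; filling with it alone gives 2×34 = 68.
Optimal mix: 2×#1 + 1×#3 → cost 27, value 76.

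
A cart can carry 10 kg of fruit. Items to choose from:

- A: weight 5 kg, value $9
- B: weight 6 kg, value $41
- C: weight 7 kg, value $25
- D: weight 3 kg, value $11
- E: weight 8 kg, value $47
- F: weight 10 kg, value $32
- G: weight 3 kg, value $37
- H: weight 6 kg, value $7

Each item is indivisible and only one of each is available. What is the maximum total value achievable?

Check high-value combinations within 10 kg:
- B+G: weight 6+3=9, value 41+37=78
- C+G: weight 7+3=10, value 25+37=62
- B+D: weight 6+3=9, value 41+11=52
- D+G: weight 3+3=6, value 11+37=48
Best: $78.

$78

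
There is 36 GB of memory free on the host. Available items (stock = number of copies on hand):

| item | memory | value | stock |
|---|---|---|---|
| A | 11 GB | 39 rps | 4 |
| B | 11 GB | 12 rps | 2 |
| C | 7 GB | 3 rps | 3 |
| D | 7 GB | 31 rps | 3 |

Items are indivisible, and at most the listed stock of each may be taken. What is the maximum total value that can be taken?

Best selections within memory 36 and stock limits:
- 2×A + 2×D: memory 36, value 140
- 1×A + 3×D: memory 32, value 132
- 3×A: memory 33, value 117
- 1×A + 1×B + 2×D: memory 36, value 113
Best: 140 rps.

140 rps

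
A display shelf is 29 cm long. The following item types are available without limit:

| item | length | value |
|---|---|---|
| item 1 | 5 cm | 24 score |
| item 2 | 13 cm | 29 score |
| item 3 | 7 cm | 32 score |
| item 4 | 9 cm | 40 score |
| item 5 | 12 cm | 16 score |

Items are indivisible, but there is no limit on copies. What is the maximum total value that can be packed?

136 score

Best value-per-unit is item 1 at 24/5; filling with it alone gives 5×24 = 120.
Optimal mix: 4×item 1 + 1×item 4 → length 29, value 136.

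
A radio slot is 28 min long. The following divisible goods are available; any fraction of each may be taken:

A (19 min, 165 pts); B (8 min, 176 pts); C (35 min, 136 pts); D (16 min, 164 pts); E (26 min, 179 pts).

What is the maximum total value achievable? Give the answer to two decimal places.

Take in order of value per unit:
- B (176/8 per unit): all 8 → value 176, running total 176.00
- D (164/16 per unit): all 16 → value 164, running total 340.00
- A (165/19 per unit): 4 of 19 → value 4×165/19 = 34.7368, running total 374.74
Total 374.74.

374.74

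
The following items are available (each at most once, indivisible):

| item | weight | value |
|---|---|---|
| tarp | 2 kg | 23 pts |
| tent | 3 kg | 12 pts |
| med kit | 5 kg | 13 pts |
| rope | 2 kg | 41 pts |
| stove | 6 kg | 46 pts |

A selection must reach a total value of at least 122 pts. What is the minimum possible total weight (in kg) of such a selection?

13

Subsets with value ≥ 122, sorted by total weight:
- tarp+tent+rope+stove: weight 13, value 122
- tarp+med kit+rope+stove: weight 15, value 123
- tarp+tent+med kit+rope+stove: weight 18, value 135
Minimum weight: 13 kg.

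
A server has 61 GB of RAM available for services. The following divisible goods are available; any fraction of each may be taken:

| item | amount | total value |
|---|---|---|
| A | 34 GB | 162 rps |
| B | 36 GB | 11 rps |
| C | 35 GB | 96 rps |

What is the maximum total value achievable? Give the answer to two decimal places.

236.06

Take in order of value per unit:
- A (162/34 per unit): all 34 → value 162, running total 162.00
- C (96/35 per unit): 27 of 35 → value 27×96/35 = 74.0571, running total 236.06
Total 236.06.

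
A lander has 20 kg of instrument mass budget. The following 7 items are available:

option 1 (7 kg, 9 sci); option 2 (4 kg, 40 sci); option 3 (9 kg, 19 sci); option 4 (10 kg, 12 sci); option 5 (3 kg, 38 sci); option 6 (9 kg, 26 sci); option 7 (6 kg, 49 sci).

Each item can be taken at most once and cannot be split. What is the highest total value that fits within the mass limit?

Check high-value combinations within 20 kg:
- option 1+option 2+option 5+option 7: mass 7+4+3+6=20, value 9+40+38+49=136
- option 2+option 5+option 7: mass 4+3+6=13, value 40+38+49=127
- option 2+option 6+option 7: mass 4+9+6=19, value 40+26+49=115
- option 5+option 6+option 7: mass 3+9+6=18, value 38+26+49=113
- option 2+option 3+option 7: mass 4+9+6=19, value 40+19+49=108
Best: 136 sci.

136 sci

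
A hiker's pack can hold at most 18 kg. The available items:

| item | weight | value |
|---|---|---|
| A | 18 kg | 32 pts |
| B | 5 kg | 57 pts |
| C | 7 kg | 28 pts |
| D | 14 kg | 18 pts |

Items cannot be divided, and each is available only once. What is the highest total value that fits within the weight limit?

Check high-value combinations within 18 kg:
- B+C: weight 5+7=12, value 57+28=85
- B: weight 5, value 57
- A: weight 18, value 32
Best: 85 pts.

85 pts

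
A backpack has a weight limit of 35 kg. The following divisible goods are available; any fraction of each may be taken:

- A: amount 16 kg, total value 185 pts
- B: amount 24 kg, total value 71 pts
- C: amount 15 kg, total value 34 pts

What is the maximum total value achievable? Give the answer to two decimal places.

241.21

Take in order of value per unit:
- A (185/16 per unit): all 16 → value 185, running total 185.00
- B (71/24 per unit): 19 of 24 → value 19×71/24 = 56.2083, running total 241.21
Total 241.21.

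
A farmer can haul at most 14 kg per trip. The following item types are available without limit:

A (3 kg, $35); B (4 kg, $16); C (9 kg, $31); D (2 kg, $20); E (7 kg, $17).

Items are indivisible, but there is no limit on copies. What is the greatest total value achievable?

Best value-per-unit is A at 35/3; filling with it alone gives 4×35 = 140.
Optimal mix: 4×A + 1×D → weight 14, value 160.

$160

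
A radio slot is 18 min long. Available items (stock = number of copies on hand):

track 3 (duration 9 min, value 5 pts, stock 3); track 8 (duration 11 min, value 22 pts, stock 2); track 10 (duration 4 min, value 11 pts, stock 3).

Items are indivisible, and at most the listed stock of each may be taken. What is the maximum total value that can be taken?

33 pts

Top feasible selections:
- 3×track 10: duration 12, value 33
- 1×track 8 + 1×track 10: duration 15, value 33
Best: 33 pts.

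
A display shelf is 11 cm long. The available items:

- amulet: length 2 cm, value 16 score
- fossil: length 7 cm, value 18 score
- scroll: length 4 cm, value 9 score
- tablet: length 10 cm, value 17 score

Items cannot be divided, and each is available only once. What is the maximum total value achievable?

Check high-value combinations within 11 cm:
- amulet+fossil: length 2+7=9, value 16+18=34
- fossil+scroll: length 7+4=11, value 18+9=27
- amulet+scroll: length 2+4=6, value 16+9=25
- fossil: length 7, value 18
- tablet: length 10, value 17
Best: 34 score.

34 score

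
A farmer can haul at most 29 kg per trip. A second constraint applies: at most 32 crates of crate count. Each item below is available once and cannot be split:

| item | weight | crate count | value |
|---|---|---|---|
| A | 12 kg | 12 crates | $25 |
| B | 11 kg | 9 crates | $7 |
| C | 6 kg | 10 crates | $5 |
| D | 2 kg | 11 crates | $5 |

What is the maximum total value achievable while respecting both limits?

$37

Feasible sets respecting both limits:
- A+B+C: weight 29, crate count 31, value 37
- A+B+D: weight 25, crate count 32, value 37
- A+B: weight 23, crate count 21, value 32
Best: $37.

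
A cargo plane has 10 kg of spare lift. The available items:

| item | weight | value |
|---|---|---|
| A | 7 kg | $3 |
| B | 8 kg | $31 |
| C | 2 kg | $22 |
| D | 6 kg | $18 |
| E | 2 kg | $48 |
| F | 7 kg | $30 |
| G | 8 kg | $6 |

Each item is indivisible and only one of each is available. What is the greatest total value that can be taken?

$88

Check high-value combinations within 10 kg:
- C+D+E: weight 2+6+2=10, value 22+18+48=88
- B+E: weight 8+2=10, value 31+48=79
- E+F: weight 2+7=9, value 48+30=78
- C+E: weight 2+2=4, value 22+48=70
Best: $88.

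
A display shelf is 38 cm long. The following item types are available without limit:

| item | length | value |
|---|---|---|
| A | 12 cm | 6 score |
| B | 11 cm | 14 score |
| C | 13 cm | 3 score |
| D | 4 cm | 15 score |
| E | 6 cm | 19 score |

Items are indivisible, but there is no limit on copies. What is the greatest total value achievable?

Best value-per-unit is D at 15/4; filling with it alone gives 9×15 = 135.
Optimal mix: 8×D + 1×E → length 38, value 139.

139 score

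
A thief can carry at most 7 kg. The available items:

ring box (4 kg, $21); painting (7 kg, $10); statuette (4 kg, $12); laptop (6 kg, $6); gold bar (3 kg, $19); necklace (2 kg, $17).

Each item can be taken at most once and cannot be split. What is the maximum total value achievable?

Check high-value combinations within 7 kg:
- ring box+gold bar: weight 4+3=7, value 21+19=40
- ring box+necklace: weight 4+2=6, value 21+17=38
- gold bar+necklace: weight 3+2=5, value 19+17=36
- statuette+gold bar: weight 4+3=7, value 12+19=31
Best: $40.

$40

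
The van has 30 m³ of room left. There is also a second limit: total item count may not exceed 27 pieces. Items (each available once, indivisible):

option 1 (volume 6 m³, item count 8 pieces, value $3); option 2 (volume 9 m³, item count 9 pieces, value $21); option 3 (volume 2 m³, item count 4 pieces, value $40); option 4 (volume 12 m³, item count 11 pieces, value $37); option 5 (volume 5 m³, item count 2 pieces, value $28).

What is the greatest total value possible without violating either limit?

Feasible sets respecting both limits:
- option 2+option 3+option 4+option 5: volume 28, item count 26, value 126
- option 1+option 3+option 4+option 5: volume 25, item count 25, value 108
- option 3+option 4+option 5: volume 19, item count 17, value 105
Best: $126.

$126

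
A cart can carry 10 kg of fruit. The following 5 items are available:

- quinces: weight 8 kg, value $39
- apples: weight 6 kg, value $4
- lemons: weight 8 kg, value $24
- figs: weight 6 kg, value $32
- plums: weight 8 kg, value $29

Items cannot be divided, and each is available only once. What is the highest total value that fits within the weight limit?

Check high-value combinations within 10 kg:
- quinces: weight 8, value 39
- figs: weight 6, value 32
- plums: weight 8, value 29
- lemons: weight 8, value 24
Best: $39.

$39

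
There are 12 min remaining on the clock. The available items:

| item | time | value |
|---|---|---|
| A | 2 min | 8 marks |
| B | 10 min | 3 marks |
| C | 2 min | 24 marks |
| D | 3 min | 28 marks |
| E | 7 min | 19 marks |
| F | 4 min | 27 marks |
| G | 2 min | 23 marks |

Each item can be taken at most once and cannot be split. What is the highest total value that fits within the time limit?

102 marks

This is a 0/1 knapsack; check combinations near the capacity.
- C+D+F+G: time 2+3+4+2=11, value 24+28+27+23=102
- A+C+D+F: time 2+2+3+4=11, value 8+24+28+27=87
- A+D+F+G: time 2+3+4+2=11, value 8+28+27+23=86
- A+C+D+G: time 2+2+3+2=9, value 8+24+28+23=83
- A+C+F+G: time 2+2+4+2=10, value 8+24+27+23=82
Best: 102 marks.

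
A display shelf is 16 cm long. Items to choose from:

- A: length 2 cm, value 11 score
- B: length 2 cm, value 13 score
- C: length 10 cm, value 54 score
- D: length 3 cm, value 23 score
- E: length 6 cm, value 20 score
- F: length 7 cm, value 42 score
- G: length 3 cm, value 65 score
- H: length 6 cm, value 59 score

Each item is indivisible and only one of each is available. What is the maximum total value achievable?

171 score

This is a 0/1 knapsack; check combinations near the capacity.
- A+B+D+G+H: length 2+2+3+3+6=16, value 11+13+23+65+59=171
- F+G+H: length 7+3+6=16, value 42+65+59=166
- B+D+G+H: length 2+3+3+6=14, value 13+23+65+59=160
- A+D+G+H: length 2+3+3+6=14, value 11+23+65+59=158
- A+B+G+H: length 2+2+3+6=13, value 11+13+65+59=148
Best: 171 score.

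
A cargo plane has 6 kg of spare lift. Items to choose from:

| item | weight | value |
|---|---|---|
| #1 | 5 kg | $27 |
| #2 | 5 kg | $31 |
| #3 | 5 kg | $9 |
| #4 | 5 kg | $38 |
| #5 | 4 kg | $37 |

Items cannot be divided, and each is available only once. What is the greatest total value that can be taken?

Check high-value combinations within 6 kg:
- #4: weight 5, value 38
- #5: weight 4, value 37
- #2: weight 5, value 31
- #1: weight 5, value 27
Best: $38.

$38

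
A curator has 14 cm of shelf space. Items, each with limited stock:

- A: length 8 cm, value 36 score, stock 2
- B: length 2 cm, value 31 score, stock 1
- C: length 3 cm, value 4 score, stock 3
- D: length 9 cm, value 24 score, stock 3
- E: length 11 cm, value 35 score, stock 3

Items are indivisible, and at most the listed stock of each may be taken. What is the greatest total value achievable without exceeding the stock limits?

71 score

Best selections within length 14 and stock limits:
- 1×A + 1×B + 1×C: length 13, value 71
- 1×A + 1×B: length 10, value 67
Best: 71 score.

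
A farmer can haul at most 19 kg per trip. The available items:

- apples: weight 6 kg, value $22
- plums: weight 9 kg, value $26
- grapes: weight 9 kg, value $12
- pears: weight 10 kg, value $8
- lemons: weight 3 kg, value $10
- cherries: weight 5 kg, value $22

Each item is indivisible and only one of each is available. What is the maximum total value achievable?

Check high-value combinations within 19 kg:
- plums+lemons+cherries: weight 9+3+5=17, value 26+10+22=58
- apples+plums+lemons: weight 6+9+3=18, value 22+26+10=58
- apples+lemons+cherries: weight 6+3+5=14, value 22+10+22=54
- plums+cherries: weight 9+5=14, value 26+22=48
- apples+plums: weight 6+9=15, value 22+26=48
Best: $58.

$58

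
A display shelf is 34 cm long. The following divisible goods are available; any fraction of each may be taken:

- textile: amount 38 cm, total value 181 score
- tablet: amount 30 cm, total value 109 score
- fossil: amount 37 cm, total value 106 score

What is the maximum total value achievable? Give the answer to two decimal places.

Take in order of value per unit:
- textile (181/38 per unit): 34 of 38 → value 34×181/38 = 161.9474, running total 161.95
Total 161.95.

161.95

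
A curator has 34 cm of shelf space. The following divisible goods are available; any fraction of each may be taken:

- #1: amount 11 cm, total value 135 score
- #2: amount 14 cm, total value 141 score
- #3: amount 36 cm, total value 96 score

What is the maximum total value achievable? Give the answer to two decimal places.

Take in order of value per unit:
- #1 (135/11 per unit): all 11 → value 135, running total 135.00
- #2 (141/14 per unit): all 14 → value 141, running total 276.00
- #3 (96/36 per unit): 9 of 36 → value 9×96/36 = 24.0000, running total 300.00
Total 300.00.

300.00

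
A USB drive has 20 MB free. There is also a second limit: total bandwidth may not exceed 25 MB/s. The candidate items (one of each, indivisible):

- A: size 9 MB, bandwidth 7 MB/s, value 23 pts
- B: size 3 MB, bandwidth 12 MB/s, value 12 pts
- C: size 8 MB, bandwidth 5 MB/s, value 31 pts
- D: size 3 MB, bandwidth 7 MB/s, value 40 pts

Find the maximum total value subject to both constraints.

Feasible sets respecting both limits:
- A+C+D: size 20, bandwidth 19, value 94
- B+C+D: size 14, bandwidth 24, value 83
- C+D: size 11, bandwidth 12, value 71
- A+B+C: size 20, bandwidth 24, value 66
Best: 94 pts.

94 pts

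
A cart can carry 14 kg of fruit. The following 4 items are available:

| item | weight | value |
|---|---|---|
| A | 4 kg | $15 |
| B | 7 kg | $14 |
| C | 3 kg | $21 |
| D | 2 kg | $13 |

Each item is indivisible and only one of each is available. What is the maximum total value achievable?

Check high-value combinations within 14 kg:
- A+B+C: weight 4+7+3=14, value 15+14+21=50
- A+C+D: weight 4+3+2=9, value 15+21+13=49
- B+C+D: weight 7+3+2=12, value 14+21+13=48
- A+B+D: weight 4+7+2=13, value 15+14+13=42
- A+C: weight 4+3=7, value 15+21=36
Best: $50.

$50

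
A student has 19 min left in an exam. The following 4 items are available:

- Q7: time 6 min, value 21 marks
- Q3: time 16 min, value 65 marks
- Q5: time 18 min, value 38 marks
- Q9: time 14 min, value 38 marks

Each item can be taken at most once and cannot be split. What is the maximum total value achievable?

65 marks

Check high-value combinations within 19 min:
- Q3: time 16, value 65
- Q9: time 14, value 38
- Q5: time 18, value 38
- Q7: time 6, value 21
Best: 65 marks.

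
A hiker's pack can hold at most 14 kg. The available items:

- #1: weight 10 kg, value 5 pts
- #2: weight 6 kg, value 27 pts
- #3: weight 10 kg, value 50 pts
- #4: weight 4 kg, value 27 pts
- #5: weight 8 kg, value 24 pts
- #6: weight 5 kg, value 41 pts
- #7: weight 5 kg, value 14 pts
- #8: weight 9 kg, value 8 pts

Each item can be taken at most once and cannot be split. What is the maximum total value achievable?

Check high-value combinations within 14 kg:
- #4+#6+#7: weight 4+5+5=14, value 27+41+14=82
- #3+#4: weight 10+4=14, value 50+27=77
- #4+#6: weight 4+5=9, value 27+41=68
- #2+#6: weight 6+5=11, value 27+41=68
- #5+#6: weight 8+5=13, value 24+41=65
Best: 82 pts.

82 pts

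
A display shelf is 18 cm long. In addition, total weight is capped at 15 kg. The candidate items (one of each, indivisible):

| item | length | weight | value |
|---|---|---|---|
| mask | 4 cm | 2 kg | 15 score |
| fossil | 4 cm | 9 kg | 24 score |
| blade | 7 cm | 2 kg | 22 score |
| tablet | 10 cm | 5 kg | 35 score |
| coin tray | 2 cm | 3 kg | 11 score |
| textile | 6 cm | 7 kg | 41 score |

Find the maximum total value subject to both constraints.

Feasible sets respecting both limits:
- tablet+coin tray+textile: length 18, weight 15, value 87
- mask+blade+textile: length 17, weight 11, value 78
- tablet+textile: length 16, weight 12, value 76
- blade+coin tray+textile: length 15, weight 12, value 74
Best: 87 score.

87 score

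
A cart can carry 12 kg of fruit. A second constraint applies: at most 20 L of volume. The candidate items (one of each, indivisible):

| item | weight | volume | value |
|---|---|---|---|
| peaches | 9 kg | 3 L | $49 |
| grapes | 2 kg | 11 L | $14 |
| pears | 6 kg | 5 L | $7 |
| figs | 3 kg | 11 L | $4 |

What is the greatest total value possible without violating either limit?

Feasible sets respecting both limits:
- peaches+grapes: weight 11, volume 14, value 63
- peaches+figs: weight 12, volume 14, value 53
- peaches: weight 9, volume 3, value 49
Best: $63.

$63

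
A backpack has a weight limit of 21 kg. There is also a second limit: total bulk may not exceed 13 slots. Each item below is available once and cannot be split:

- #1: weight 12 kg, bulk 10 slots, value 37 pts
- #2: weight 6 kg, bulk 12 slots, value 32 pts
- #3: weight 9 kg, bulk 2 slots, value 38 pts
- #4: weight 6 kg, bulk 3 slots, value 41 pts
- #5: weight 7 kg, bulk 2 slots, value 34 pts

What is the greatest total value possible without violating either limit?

Feasible sets respecting both limits:
- #3+#4: weight 15, bulk 5, value 79
- #1+#4: weight 18, bulk 13, value 78
- #1+#3: weight 21, bulk 12, value 75
Best: 79 pts.

79 pts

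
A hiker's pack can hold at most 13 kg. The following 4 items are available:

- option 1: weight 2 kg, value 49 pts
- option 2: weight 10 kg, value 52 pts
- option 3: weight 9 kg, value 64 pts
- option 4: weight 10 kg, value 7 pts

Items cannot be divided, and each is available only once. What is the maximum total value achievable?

Check high-value combinations within 13 kg:
- option 1+option 3: weight 2+9=11, value 49+64=113
- option 1+option 2: weight 2+10=12, value 49+52=101
- option 3: weight 9, value 64
- option 1+option 4: weight 2+10=12, value 49+7=56
- option 2: weight 10, value 52
Best: 113 pts.

113 pts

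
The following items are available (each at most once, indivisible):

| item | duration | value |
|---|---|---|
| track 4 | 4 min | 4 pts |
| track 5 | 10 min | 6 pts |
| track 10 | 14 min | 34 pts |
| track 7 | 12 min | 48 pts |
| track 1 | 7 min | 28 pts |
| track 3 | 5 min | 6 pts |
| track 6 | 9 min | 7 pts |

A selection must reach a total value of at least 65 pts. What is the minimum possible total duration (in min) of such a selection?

19

Subsets with value ≥ 65, sorted by total duration:
- track 7+track 1: duration 19, value 76
- track 4+track 7+track 1: duration 23, value 80
- track 7+track 1+track 3: duration 24, value 82
Minimum duration: 19 min.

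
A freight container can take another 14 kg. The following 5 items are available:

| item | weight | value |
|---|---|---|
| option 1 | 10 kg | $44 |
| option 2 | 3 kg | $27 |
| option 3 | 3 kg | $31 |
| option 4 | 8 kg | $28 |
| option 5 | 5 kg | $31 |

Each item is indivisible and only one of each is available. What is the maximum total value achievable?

Check high-value combinations within 14 kg:
- option 2+option 3+option 5: weight 3+3+5=11, value 27+31+31=89
- option 2+option 3+option 4: weight 3+3+8=14, value 27+31+28=86
- option 1+option 3: weight 10+3=13, value 44+31=75
Best: $89.

$89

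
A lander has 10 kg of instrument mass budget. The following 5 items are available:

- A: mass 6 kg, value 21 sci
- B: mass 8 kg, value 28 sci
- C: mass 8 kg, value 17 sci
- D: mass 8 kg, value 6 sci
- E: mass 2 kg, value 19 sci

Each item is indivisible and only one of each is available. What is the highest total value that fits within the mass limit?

Check high-value combinations within 10 kg:
- B+E: mass 8+2=10, value 28+19=47
- A+E: mass 6+2=8, value 21+19=40
- C+E: mass 8+2=10, value 17+19=36
Best: 47 sci.

47 sci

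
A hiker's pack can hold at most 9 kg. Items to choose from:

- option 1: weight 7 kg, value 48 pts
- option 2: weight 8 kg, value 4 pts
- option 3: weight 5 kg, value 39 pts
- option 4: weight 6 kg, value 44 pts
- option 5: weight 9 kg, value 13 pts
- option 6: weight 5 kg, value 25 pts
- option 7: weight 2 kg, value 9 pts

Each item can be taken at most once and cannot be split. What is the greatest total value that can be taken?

57 pts

Check high-value combinations within 9 kg:
- option 1+option 7: weight 7+2=9, value 48+9=57
- option 4+option 7: weight 6+2=8, value 44+9=53
- option 1: weight 7, value 48
- option 3+option 7: weight 5+2=7, value 39+9=48
- option 4: weight 6, value 44
Best: 57 pts.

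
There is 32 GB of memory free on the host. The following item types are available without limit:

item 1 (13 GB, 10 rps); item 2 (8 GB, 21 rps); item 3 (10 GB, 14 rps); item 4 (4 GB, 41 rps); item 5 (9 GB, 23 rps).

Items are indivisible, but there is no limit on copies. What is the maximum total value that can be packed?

Best value-per-unit is item 4 at 41/4, and filling with it alone uses memory 8×4=32. No mix of the others beats 8×41 = 328.

328 rps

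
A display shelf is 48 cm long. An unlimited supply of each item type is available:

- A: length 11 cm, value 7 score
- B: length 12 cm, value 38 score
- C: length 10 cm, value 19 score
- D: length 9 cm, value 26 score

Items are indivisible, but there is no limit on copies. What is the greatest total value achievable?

Best value-per-unit is B at 38/12, and filling with it alone uses length 4×12=48. No mix of the others beats 4×38 = 152.

152 score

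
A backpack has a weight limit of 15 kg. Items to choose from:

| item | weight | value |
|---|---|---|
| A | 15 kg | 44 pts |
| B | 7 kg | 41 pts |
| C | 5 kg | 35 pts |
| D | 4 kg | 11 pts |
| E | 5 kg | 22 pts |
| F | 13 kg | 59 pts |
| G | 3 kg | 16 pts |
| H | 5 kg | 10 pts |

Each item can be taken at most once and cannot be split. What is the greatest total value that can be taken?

Check high-value combinations within 15 kg:
- B+C+G: weight 7+5+3=15, value 41+35+16=92
- B+E+G: weight 7+5+3=15, value 41+22+16=79
- B+C: weight 7+5=12, value 41+35=76
- C+E+G: weight 5+5+3=13, value 35+22+16=73
Best: 92 pts.

92 pts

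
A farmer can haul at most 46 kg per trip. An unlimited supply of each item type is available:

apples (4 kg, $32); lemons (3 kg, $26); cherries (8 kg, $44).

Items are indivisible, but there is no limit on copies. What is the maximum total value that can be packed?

$396

Best value-per-unit is lemons at 26/3; filling with it alone gives 15×26 = 390.
Optimal mix: 1×apples + 14×lemons → weight 46, value 396.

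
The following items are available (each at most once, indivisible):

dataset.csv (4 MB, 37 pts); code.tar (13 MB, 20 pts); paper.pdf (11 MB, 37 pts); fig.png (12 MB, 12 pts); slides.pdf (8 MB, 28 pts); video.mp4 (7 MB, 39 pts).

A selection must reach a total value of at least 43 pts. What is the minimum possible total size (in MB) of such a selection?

Subsets with value ≥ 43, sorted by total size:
- dataset.csv+video.mp4: size 11, value 76
- dataset.csv+slides.pdf: size 12, value 65
- dataset.csv+paper.pdf: size 15, value 74
- slides.pdf+video.mp4: size 15, value 67
Minimum size: 11 MB.

11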